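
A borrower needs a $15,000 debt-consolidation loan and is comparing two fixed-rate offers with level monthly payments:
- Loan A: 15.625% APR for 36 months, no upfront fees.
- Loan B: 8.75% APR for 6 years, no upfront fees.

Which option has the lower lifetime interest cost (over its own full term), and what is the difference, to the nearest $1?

Loan A: monthly rate = 15.625%/12 = 0.0130208; payment = 15,000 × 0.0130208 / (1 − (1+0.0130208)^−36) = $524.58.
Total interest on Loan A = 36 × $524.58 − $15,000 = $3,884.88.
Loan B: at 8.75% the monthly rate is 0.0072917, so the payment is 15,000 × 0.0072917 / (1 − 1.0072917^−72) = $268.53.
Total interest on Loan B = 72 × $268.53 − $15,000 = $4,334.16.
Loan A is lower by $449.28.

Loan A by $449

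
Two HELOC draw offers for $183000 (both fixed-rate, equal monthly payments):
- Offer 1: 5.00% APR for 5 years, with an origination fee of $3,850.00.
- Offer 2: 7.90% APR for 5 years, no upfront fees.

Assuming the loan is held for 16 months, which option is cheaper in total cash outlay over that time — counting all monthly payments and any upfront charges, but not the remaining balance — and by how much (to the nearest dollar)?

Offer 1 by $124

Offer 1: at 5.00% the monthly rate is 0.0041667, so the payment is 183,000 × 0.0041667 / (1 − 1.0041667^−60) = $3,453.44.
Offer 2: monthly rate = 7.9%/12 = 0.0065833; payment = 183,000 × 0.0065833 / (1 − (1+0.0065833)^−60) = $3,701.83.
Over 16 months: Offer 1 costs 16 × $3,453.44 + $3,850.00 = $59,105.04; Offer 2 costs 16 × $3,701.83 = $59,229.28.
Offer 1 is cheaper by $59,229.28 − $59,105.04 = $124.24.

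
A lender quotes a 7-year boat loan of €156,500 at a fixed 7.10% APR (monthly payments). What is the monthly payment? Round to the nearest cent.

€2,369.66

At 7.10% the monthly rate is 0.0059167, so the payment is 156,500 × 0.0059167 / (1 − 1.0059167^−84) = €2,369.66.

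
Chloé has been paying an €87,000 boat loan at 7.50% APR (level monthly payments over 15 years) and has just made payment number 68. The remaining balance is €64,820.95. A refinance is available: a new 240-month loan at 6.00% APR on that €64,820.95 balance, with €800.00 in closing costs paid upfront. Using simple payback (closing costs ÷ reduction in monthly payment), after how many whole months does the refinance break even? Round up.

3 months

Current payment = 87,000 × 7.5%/12 / (1 − (1+0.0062500)^−180) = €806.50.
Refinanced payment = 64,820.95 × 0.0050000 / (1 − (1+0.0050000)^−240) = €464.40.
Monthly savings = €806.50 − €464.40 = €342.10.
Break-even = €800.00 / €342.10 = 2.34 → 3 months.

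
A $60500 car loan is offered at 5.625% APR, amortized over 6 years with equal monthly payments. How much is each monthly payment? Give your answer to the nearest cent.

$991.98

At 5.625% the monthly rate is 0.0046875, so the payment is 60,500 × 0.0046875 / (1 − 1.0046875^−72) = $991.98.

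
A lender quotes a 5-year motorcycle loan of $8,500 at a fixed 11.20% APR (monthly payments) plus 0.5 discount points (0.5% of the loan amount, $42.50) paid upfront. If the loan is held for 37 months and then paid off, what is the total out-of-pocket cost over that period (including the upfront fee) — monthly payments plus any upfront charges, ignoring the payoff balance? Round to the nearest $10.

$6,910

Monthly rate = 11.2%/12 = 0.0093333; payment = 8,500 × 0.0093333 / (1 − (1+0.0093333)^−60) = $185.66.
Total outlay = 37 × $185.66 + $42.50 = $6,911.92.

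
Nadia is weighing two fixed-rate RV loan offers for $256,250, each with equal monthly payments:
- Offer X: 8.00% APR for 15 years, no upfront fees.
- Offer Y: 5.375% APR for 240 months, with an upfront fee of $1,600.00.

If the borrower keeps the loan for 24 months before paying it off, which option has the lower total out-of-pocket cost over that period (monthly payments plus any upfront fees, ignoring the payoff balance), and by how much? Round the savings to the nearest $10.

Offer Y by $15,300

Offer X: at 8.00% the monthly rate is 0.0066667, so the payment is 256,250 × 0.0066667 / (1 − 1.0066667^−180) = $2,448.86.
Offer Y: at 5.375% the monthly rate is 0.0044792, so the payment is 256,250 × 0.0044792 / (1 − 1.0044792^−240) = $1,744.67.
Over 24 months: Offer X costs 24 × $2,448.86 = $58,772.64; Offer Y costs 24 × $1,744.67 + $1,600.00 = $43,472.08.
Offer Y is cheaper by $58,772.64 − $43,472.08 = $15,300.56.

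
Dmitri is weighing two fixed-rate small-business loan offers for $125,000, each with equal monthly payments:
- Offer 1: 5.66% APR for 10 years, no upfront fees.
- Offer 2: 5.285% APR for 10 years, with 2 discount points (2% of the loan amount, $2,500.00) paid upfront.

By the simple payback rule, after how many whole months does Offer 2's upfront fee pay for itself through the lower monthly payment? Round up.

108 months

Offer 1: at 5.66% the monthly rate is 0.0047167, so the payment is 125,000 × 0.0047167 / (1 − 1.0047167^−120) = $1,366.51.
Offer 2: monthly rate = 5.285%/12 = 0.0044042; payment = 125,000 × 0.0044042 / (1 − (1+0.0044042)^−120) = $1,343.30.
Monthly savings = $1,366.51 − $1,343.30 = $23.21.
Break-even = $2,500.00 / $23.21 = 107.71 → 108 months.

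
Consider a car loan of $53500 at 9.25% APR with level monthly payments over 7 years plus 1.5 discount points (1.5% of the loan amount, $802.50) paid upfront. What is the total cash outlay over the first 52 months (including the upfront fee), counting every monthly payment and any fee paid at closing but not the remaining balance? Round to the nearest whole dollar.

At 9.25% the monthly rate is 0.0077083, so the payment is 53,500 × 0.0077083 / (1 − 1.0077083^−84) = $867.57.
Total outlay = 52 × $867.57 + $802.50 = $45,916.14.

$45,916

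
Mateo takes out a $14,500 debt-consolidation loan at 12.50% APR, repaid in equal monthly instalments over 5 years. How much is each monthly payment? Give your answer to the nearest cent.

Monthly rate = 12.5%/12 = 0.0104167; payment = 14,500 × 0.0104167 / (1 − (1+0.0104167)^−60) = $326.22.

$326.22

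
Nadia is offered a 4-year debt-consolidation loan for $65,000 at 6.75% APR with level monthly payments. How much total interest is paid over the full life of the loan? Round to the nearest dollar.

At 6.75% the monthly rate is 0.0056250, so the payment is 65,000 × 0.0056250 / (1 − 1.0056250^−48) = $1,548.98.
Total paid = 48 × $1,548.98 = $74,351.04; interest = $74,351.04 − $65,000 = $9,351.04.

$9,351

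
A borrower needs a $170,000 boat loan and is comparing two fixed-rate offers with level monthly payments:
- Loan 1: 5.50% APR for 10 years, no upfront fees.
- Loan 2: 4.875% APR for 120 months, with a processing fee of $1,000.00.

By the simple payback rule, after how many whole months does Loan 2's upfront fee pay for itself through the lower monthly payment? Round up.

20 months

Loan 1: monthly rate = 5.5%/12 = 0.0045833; payment = 170,000 × 0.0045833 / (1 − (1+0.0045833)^−120) = $1,844.95.
Loan 2: monthly rate = 4.875%/12 = 0.0040625; payment = 170,000 × 0.0040625 / (1 − (1+0.0040625)^−120) = $1,792.74.
Monthly savings = $1,844.95 − $1,792.74 = $52.21.
Break-even = $1,000.00 / $52.21 = 19.15 → 20 months.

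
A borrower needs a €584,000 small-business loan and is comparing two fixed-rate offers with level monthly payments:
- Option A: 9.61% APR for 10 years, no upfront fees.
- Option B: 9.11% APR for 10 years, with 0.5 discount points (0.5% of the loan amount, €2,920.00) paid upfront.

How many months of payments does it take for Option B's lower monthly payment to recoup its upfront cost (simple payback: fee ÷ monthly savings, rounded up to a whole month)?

19 months

Option A: at 9.61% the monthly rate is 0.0080083, so the payment is 584,000 × 0.0080083 / (1 − 1.0080083^−120) = €7,592.03.
Option B: monthly rate = 9.11%/12 = 0.0075917; payment = 584,000 × 0.0075917 / (1 − (1+0.0075917)^−120) = €7,432.68.
Monthly savings = €7,592.03 − €7,432.68 = €159.35.
Break-even = €2,920.00 / €159.35 = 18.32 → 19 months.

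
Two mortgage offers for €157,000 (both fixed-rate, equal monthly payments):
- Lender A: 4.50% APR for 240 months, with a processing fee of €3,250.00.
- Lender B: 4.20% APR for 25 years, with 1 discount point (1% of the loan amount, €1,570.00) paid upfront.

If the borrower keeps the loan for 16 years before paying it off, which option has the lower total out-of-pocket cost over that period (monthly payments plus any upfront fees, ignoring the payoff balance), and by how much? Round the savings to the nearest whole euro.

Lender B by €29,927

Lender A: monthly rate = 4.5%/12 = 0.0037500; payment = 157,000 × 0.0037500 / (1 − (1+0.0037500)^−240) = €993.26.
Lender B: at 4.20% the monthly rate is 0.0035000, so the payment is 157,000 × 0.0035000 / (1 − 1.0035000^−300) = €846.14.
Over 192 months: Lender A costs 192 × €993.26 + €3,250.00 = €193,955.92; Lender B costs 192 × €846.14 + €1,570.00 = €164,028.88.
Lender B is cheaper by €193,955.92 − €164,028.88 = €29,927.04.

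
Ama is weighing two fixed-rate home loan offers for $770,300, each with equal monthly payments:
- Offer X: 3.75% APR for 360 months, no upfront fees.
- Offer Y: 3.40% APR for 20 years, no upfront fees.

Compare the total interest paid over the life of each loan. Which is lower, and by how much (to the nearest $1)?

Offer Y by $221,549

Offer X: monthly rate = 3.75%/12 = 0.0031250; payment = 770,300 × 0.0031250 / (1 − (1+0.0031250)^−360) = $3,567.38.
Total interest on Offer X = 360 × $3,567.38 − $770,300 = $513,956.80.
Offer Y: at 3.40% the monthly rate is 0.0028333, so the payment is 770,300 × 0.0028333 / (1 − 1.0028333^−240) = $4,427.95.
Total interest on Offer Y = 240 × $4,427.95 − $770,300 = $292,408.00.
Offer Y is lower by $221,548.80.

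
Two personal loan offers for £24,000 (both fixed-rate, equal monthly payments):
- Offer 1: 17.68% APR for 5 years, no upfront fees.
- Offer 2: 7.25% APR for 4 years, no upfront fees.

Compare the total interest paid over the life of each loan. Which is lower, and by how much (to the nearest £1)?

Offer 1: at 17.68% the monthly rate is 0.0147333, so the payment is 24,000 × 0.0147333 / (1 − 1.0147333^−60) = £605.27.
Total interest on Offer 1 = 60 × £605.27 − £24,000 = £12,316.20.
Offer 2: monthly rate = 7.25%/12 = 0.0060417; payment = 24,000 × 0.0060417 / (1 − (1+0.0060417)^−48) = £577.50.
Total interest on Offer 2 = 48 × £577.50 − £24,000 = £3,720.00.
Offer 2 is lower by £8,596.20.

Offer 2 by £8,596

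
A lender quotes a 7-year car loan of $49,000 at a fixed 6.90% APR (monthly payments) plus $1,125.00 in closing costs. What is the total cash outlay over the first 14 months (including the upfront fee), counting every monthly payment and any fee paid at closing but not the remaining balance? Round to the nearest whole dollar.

Monthly rate = 6.9%/12 = 0.0057500; payment = 49,000 × 0.0057500 / (1 − (1+0.0057500)^−84) = $737.15.
Total outlay = 14 × $737.15 + $1,125.00 = $11,445.10.

$11,445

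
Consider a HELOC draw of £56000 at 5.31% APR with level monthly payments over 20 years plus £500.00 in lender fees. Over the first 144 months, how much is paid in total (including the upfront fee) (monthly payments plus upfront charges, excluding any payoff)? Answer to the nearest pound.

£55,109

Monthly rate = 5.31%/12 = 0.0044250; payment = 56,000 × 0.0044250 / (1 − (1+0.0044250)^−240) = £379.23.
Total outlay = 144 × £379.23 + £500.00 = £55,109.12.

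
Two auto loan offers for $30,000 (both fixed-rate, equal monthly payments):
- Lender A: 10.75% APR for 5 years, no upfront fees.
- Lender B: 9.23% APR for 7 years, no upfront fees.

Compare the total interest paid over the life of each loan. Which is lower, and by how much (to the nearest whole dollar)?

Lender A: monthly rate = 10.75%/12 = 0.0089583; payment = 30,000 × 0.0089583 / (1 − (1+0.0089583)^−60) = $648.54.
Total interest on Lender A = 60 × $648.54 − $30,000 = $8,912.40.
Lender B: at 9.23% the monthly rate is 0.0076917, so the payment is 30,000 × 0.0076917 / (1 − 1.0076917^−84) = $486.18.
Total interest on Lender B = 84 × $486.18 − $30,000 = $10,839.12.
Lender A is lower by $1,926.72.

Lender A by $1,927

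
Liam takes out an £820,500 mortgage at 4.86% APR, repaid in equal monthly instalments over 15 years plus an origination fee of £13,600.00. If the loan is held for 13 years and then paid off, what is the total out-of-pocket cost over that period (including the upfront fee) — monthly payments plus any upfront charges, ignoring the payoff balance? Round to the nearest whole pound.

Monthly rate = 4.86%/12 = 0.0040500; payment = 820,500 × 0.0040500 / (1 − (1+0.0040500)^−180) = £6,428.78.
Total outlay = 156 × £6,428.78 + £13,600.00 = £1,016,489.68.

£1,016,490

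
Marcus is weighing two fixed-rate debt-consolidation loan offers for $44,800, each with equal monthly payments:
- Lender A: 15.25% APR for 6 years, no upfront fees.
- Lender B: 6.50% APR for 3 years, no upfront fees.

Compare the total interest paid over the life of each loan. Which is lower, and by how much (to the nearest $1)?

Lender B by $19,213

Lender A: at 15.25% the monthly rate is 0.0127083, so the payment is 44,800 × 0.0127083 / (1 − 1.0127083^−72) = $953.39.
Total interest on Lender A = 72 × $953.39 − $44,800 = $23,844.08.
Lender B: at 6.50% the monthly rate is 0.0054167, so the payment is 44,800 × 0.0054167 / (1 − 1.0054167^−36) = $1,373.08.
Total interest on Lender B = 36 × $1,373.08 − $44,800 = $4,630.88.
Lender B is lower by $19,213.20.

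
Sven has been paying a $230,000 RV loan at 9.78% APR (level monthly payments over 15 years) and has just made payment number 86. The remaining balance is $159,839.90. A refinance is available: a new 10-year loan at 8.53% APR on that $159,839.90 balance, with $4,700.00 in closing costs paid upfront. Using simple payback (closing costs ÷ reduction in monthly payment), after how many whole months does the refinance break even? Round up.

11 months

Current payment = 230,000 × 9.78%/12 / (1 − (1+0.0081500)^−180) = $2,440.73.
Refinanced payment = 159,839.90 × 0.0071083 / (1 − (1+0.0071083)^−120) = $1,984.35.
Monthly savings = $2,440.73 − $1,984.35 = $456.38.
Break-even = $4,700.00 / $456.38 = 10.30 → 11 months.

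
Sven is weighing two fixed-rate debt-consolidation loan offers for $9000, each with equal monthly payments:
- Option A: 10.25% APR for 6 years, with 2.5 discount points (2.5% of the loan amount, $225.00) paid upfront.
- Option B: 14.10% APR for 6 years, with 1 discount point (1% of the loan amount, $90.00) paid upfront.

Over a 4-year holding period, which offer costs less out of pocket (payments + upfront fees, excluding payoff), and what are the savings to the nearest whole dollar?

Option A: monthly rate = 10.25%/12 = 0.0085417; payment = 9,000 × 0.0085417 / (1 − (1+0.0085417)^−72) = $167.87.
Option B: monthly rate = 14.1%/12 = 0.0117500; payment = 9,000 × 0.0117500 / (1 − (1+0.0117500)^−72) = $185.93.
Over 48 months: Option A costs 48 × $167.87 + $225.00 = $8,282.76; Option B costs 48 × $185.93 + $90.00 = $9,014.64.
Option A is cheaper by $9,014.64 − $8,282.76 = $731.88.

Option A by $732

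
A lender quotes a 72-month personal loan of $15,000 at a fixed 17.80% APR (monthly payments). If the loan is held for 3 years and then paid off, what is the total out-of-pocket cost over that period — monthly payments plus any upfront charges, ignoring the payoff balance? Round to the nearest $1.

At 17.80% the monthly rate is 0.0148333, so the payment is 15,000 × 0.0148333 / (1 − 1.0148333^−72) = $340.42.
Total outlay = 36 × $340.42 = $12,255.12.

$12,255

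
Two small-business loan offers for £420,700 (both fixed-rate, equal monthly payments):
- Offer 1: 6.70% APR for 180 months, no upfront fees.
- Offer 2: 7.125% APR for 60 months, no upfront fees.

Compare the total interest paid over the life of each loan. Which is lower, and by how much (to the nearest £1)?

Offer 2 by £166,697

Offer 1: monthly rate = 6.7%/12 = 0.0055833; payment = 420,700 × 0.0055833 / (1 − (1+0.0055833)^−180) = £3,711.16.
Total interest on Offer 1 = 180 × £3,711.16 − £420,700 = £247,308.80.
Offer 2: monthly rate = 7.125%/12 = 0.0059375; payment = 420,700 × 0.0059375 / (1 − (1+0.0059375)^−60) = £8,355.20.
Total interest on Offer 2 = 60 × £8,355.20 − £420,700 = £80,612.00.
Offer 2 is lower by £166,696.80.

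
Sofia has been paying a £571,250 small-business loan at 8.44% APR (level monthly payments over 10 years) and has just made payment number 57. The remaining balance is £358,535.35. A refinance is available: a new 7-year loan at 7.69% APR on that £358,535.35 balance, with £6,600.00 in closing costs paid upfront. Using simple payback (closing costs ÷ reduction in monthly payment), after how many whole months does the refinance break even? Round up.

5 months

Current payment = 571,250 × 8.44%/12 / (1 − (1+0.0070333)^−120) = £7,064.36.
Refinanced payment = 358,535.35 × 0.0064083 / (1 − (1+0.0064083)^−84) = £5,533.00.
Monthly savings = £7,064.36 − £5,533.00 = £1,531.36.
Break-even = £6,600.00 / £1,531.36 = 4.31 → 5 months.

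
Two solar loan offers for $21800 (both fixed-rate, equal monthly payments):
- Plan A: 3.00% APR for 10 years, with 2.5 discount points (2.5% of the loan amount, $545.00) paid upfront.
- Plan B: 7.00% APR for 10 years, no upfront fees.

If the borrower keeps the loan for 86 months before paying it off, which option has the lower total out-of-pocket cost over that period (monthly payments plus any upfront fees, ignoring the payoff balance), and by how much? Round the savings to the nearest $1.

Plan A: at 3.00% the monthly rate is 0.0025000, so the payment is 21,800 × 0.0025000 / (1 − 1.0025000^−120) = $210.50.
Plan B: at 7.00% the monthly rate is 0.0058333, so the payment is 21,800 × 0.0058333 / (1 − 1.0058333^−120) = $253.12.
Over 86 months: Plan A costs 86 × $210.50 + $545.00 = $18,648.00; Plan B costs 86 × $253.12 = $21,768.32.
Plan A is cheaper by $21,768.32 − $18,648.00 = $3,120.32.

Plan A by $3,120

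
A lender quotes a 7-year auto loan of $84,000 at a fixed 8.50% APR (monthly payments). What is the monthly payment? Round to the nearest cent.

At 8.50% the monthly rate is 0.0070833, so the payment is 84,000 × 0.0070833 / (1 − 1.0070833^−84) = $1,330.26.

$1,330.26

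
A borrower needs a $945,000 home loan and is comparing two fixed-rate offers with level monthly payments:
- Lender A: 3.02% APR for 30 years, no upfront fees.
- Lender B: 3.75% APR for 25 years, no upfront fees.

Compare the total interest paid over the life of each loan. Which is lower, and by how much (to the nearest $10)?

Lender A by $19,590

Lender A: at 3.02% the monthly rate is 0.0025167, so the payment is 945,000 × 0.0025167 / (1 − 1.0025167^−360) = $3,994.36.
Total interest on Lender A = 360 × $3,994.36 − $945,000 = $492,969.60.
Lender B: at 3.75% the monthly rate is 0.0031250, so the payment is 945,000 × 0.0031250 / (1 − 1.0031250^−300) = $4,858.54.
Total interest on Lender B = 300 × $4,858.54 − $945,000 = $512,562.00.
Lender A is lower by $19,592.40.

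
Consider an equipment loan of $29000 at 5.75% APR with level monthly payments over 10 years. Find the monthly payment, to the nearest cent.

At 5.75% the monthly rate is 0.0047917, so the payment is 29,000 × 0.0047917 / (1 − 1.0047917^−120) = $318.33.

$318.33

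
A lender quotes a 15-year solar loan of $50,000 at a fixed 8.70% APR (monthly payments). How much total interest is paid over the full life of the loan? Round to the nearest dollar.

Monthly rate = 8.7%/12 = 0.0072500; payment = 50,000 × 0.0072500 / (1 − (1+0.0072500)^−180) = $498.25.
Total paid = 180 × $498.25 = $89,685.00; interest = $89,685.00 − $50,000 = $39,685.00.

$39,685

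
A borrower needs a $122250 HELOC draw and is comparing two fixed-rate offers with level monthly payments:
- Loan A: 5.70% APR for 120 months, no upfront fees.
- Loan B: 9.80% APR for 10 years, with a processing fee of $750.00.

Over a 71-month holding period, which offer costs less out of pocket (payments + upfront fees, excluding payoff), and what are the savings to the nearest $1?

Loan A by $19,434

Loan A: at 5.70% the monthly rate is 0.0047500, so the payment is 122,250 × 0.0047500 / (1 − 1.0047500^−120) = $1,338.88.
Loan B: monthly rate = 9.8%/12 = 0.0081667; payment = 122,250 × 0.0081667 / (1 − (1+0.0081667)^−120) = $1,602.03.
Over 71 months: Loan A costs 71 × $1,338.88 = $95,060.48; Loan B costs 71 × $1,602.03 + $750.00 = $114,494.13.
Loan A is cheaper by $114,494.13 − $95,060.48 = $19,433.65.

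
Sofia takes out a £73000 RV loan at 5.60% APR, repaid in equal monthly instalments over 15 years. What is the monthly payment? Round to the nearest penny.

Monthly rate = 5.6%/12 = 0.0046667; payment = 73,000 × 0.0046667 / (1 − (1+0.0046667)^−180) = £600.35.

£600.35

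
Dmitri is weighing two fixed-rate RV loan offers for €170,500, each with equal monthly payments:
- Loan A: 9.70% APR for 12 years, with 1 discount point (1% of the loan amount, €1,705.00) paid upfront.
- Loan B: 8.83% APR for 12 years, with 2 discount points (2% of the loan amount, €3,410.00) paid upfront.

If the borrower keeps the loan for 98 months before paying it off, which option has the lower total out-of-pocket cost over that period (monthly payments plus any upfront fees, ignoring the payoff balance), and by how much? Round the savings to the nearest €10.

Loan A: at 9.70% the monthly rate is 0.0080833, so the payment is 170,500 × 0.0080833 / (1 − 1.0080833^−144) = €2,008.17.
Loan B: at 8.83% the monthly rate is 0.0073583, so the payment is 170,500 × 0.0073583 / (1 − 1.0073583^−144) = €1,924.05.
Over 98 months: Loan A costs 98 × €2,008.17 + €1,705.00 = €198,505.66; Loan B costs 98 × €1,924.05 + €3,410.00 = €191,966.90.
Loan B is cheaper by €198,505.66 − €191,966.90 = €6,538.76.

Loan B by €6,540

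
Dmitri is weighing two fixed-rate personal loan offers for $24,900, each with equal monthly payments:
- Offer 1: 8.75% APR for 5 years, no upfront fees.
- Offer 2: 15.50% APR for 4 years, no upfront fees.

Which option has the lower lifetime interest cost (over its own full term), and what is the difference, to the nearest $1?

Offer 1 by $2,735

Offer 1: at 8.75% the monthly rate is 0.0072917, so the payment is 24,900 × 0.0072917 / (1 − 1.0072917^−60) = $513.87.
Total interest on Offer 1 = 60 × $513.87 − $24,900 = $5,932.20.
Offer 2: monthly rate = 15.5%/12 = 0.0129167; payment = 24,900 × 0.0129167 / (1 − (1+0.0129167)^−48) = $699.31.
Total interest on Offer 2 = 48 × $699.31 − $24,900 = $8,666.88.
Offer 1 is lower by $2,734.68.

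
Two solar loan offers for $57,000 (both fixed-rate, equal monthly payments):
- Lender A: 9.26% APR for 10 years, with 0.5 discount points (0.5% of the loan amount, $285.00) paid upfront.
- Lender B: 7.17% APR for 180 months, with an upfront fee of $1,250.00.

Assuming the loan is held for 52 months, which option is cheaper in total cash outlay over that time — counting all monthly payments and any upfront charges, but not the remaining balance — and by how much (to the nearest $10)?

Lender A: monthly rate = 9.26%/12 = 0.0077167; payment = 57,000 × 0.0077167 / (1 − (1+0.0077167)^−120) = $730.10.
Lender B: monthly rate = 7.17%/12 = 0.0059750; payment = 57,000 × 0.0059750 / (1 − (1+0.0059750)^−180) = $517.76.
Over 52 months: Lender A costs 52 × $730.10 + $285.00 = $38,250.20; Lender B costs 52 × $517.76 + $1,250.00 = $28,173.52.
Lender B is cheaper by $38,250.20 − $28,173.52 = $10,076.68.

Lender B by $10,080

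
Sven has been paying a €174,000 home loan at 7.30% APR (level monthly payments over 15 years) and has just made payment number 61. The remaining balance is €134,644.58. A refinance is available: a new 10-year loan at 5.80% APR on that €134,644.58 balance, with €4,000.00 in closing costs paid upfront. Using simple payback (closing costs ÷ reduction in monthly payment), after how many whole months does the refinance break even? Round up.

Current payment = 174,000 × 7.3%/12 / (1 − (1+0.0060833)^−180) = €1,593.29.
Refinanced payment = 134,644.58 × 0.0048333 / (1 − (1+0.0048333)^−120) = €1,481.34.
Monthly savings = €1,593.29 − €1,481.34 = €111.95.
Break-even = €4,000.00 / €111.95 = 35.73 → 36 months.

36 months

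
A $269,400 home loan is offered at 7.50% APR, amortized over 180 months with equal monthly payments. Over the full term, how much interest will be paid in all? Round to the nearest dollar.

$180,127

Monthly rate = 7.5%/12 = 0.0062500; payment = 269,400 × 0.0062500 / (1 − (1+0.0062500)^−180) = $2,497.37.
Total paid = 180 × $2,497.37 = $449,526.60; interest = $449,526.60 − $269,400 = $180,126.60.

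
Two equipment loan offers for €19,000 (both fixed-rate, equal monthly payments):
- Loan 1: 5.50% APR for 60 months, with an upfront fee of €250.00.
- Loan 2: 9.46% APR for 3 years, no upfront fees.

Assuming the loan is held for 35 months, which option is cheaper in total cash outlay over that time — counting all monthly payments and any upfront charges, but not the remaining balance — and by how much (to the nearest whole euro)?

Loan 1: monthly rate = 5.5%/12 = 0.0045833; payment = 19,000 × 0.0045833 / (1 − (1+0.0045833)^−60) = €362.92.
Loan 2: monthly rate = 9.46%/12 = 0.0078833; payment = 19,000 × 0.0078833 / (1 − (1+0.0078833)^−36) = €608.27.
Over 35 months: Loan 1 costs 35 × €362.92 + €250.00 = €12,952.20; Loan 2 costs 35 × €608.27 = €21,289.45.
Loan 1 is cheaper by €21,289.45 − €12,952.20 = €8,337.25.

Loan 1 by €8,337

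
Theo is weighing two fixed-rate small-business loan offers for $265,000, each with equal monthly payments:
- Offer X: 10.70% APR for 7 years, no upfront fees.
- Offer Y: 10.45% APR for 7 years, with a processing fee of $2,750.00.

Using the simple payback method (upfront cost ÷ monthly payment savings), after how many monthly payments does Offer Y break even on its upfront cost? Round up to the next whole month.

80 months

Offer X: monthly rate = 10.7%/12 = 0.0089167; payment = 265,000 × 0.0089167 / (1 − (1+0.0089167)^−84) = $4,495.75.
Offer Y: at 10.45% the monthly rate is 0.0087083, so the payment is 265,000 × 0.0087083 / (1 − 1.0087083^−84) = $4,461.17.
Monthly savings = $4,495.75 − $4,461.17 = $34.58.
Break-even = $2,750.00 / $34.58 = 79.53 → 80 months.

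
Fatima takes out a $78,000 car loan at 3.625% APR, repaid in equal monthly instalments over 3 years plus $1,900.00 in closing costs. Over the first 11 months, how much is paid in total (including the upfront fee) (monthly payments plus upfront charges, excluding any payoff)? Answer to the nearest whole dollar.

Monthly rate = 3.625%/12 = 0.0030208; payment = 78,000 × 0.0030208 / (1 − (1+0.0030208)^−36) = $2,289.88.
Total outlay = 11 × $2,289.88 + $1,900.00 = $27,088.68.

$27,089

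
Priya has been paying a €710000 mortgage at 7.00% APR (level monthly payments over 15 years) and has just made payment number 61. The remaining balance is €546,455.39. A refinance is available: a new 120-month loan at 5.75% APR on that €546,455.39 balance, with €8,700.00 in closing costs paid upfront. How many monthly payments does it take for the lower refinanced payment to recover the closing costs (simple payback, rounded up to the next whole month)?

Current payment = 710,000 × 7%/12 / (1 − (1+0.0058333)^−180) = €6,381.68.
Refinanced payment = 546,455.39 × 0.0047917 / (1 − (1+0.0047917)^−120) = €5,998.40.
Monthly savings = €6,381.68 − €5,998.40 = €383.28.
Break-even = €8,700.00 / €383.28 = 22.70 → 23 months.

23 months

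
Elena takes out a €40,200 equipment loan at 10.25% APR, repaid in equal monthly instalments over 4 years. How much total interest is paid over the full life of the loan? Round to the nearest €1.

€8,972

Monthly rate = 10.25%/12 = 0.0085417; payment = 40,200 × 0.0085417 / (1 − (1+0.0085417)^−48) = €1,024.41.
Total paid = 48 × €1,024.41 = €49,171.68; interest = €49,171.68 − €40,200 = €8,971.68.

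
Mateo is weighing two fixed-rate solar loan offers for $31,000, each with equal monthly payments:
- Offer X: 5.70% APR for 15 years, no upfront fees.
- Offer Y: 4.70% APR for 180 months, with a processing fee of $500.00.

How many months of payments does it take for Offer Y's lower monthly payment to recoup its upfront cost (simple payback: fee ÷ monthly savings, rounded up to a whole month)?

Offer X: at 5.70% the monthly rate is 0.0047500, so the payment is 31,000 × 0.0047500 / (1 − 1.0047500^−180) = $256.60.
Offer Y: monthly rate = 4.7%/12 = 0.0039167; payment = 31,000 × 0.0039167 / (1 − (1+0.0039167)^−180) = $240.33.
Monthly savings = $256.60 − $240.33 = $16.27.
Break-even = $500.00 / $16.27 = 30.73 → 31 months.

31 months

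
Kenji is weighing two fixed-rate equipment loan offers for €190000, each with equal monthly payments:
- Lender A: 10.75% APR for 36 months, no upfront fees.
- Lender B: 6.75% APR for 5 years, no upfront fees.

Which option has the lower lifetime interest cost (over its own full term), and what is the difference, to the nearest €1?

Lender A: at 10.75% the monthly rate is 0.0089583, so the payment is 190,000 × 0.0089583 / (1 − 1.0089583^−36) = €6,197.89.
Total interest on Lender A = 36 × €6,197.89 − €190,000 = €33,124.04.
Lender B: monthly rate = 6.75%/12 = 0.0056250; payment = 190,000 × 0.0056250 / (1 − (1+0.0056250)^−60) = €3,739.86.
Total interest on Lender B = 60 × €3,739.86 − €190,000 = €34,391.60.
Lender A is lower by €1,267.56.

Lender A by €1,268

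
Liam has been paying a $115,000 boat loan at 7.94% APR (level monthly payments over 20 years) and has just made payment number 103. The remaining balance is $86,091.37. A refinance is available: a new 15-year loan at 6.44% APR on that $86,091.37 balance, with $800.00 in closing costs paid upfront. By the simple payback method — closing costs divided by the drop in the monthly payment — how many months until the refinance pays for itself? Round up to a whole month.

4 months

Current payment = 115,000 × 7.94%/12 / (1 − (1+0.0066167)^−240) = $957.62.
Refinanced payment = 86,091.37 × 0.0053667 / (1 − (1+0.0053667)^−180) = $747.11.
Monthly savings = $957.62 − $747.11 = $210.51.
Break-even = $800.00 / $210.51 = 3.80 → 4 months.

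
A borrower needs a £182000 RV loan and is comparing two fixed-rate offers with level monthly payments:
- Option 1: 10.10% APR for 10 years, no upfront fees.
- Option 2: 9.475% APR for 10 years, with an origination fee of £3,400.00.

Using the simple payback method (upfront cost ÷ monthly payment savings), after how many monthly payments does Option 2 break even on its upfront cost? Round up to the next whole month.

55 months

Option 1: at 10.10% the monthly rate is 0.0084167, so the payment is 182,000 × 0.0084167 / (1 − 1.0084167^−120) = £2,415.23.
Option 2: monthly rate = 9.475%/12 = 0.0078958; payment = 182,000 × 0.0078958 / (1 − (1+0.0078958)^−120) = £2,352.55.
Monthly savings = £2,415.23 − £2,352.55 = £62.68.
Break-even = £3,400.00 / £62.68 = 54.24 → 55 months.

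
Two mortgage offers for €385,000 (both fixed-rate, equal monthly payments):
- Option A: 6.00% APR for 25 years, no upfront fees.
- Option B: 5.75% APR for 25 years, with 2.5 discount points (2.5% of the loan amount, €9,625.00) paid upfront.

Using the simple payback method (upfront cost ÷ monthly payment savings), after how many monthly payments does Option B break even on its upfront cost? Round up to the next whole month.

165 months

Option A: at 6.00% the monthly rate is 0.0050000, so the payment is 385,000 × 0.0050000 / (1 − 1.0050000^−300) = €2,480.56.
Option B: at 5.75% the monthly rate is 0.0047917, so the payment is 385,000 × 0.0047917 / (1 − 1.0047917^−300) = €2,422.06.
Monthly savings = €2,480.56 − €2,422.06 = €58.50.
Break-even = €9,625.00 / €58.50 = 164.53 → 165 months.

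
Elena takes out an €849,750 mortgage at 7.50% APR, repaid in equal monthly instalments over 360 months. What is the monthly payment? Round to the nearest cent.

€5,941.58

At 7.50% the monthly rate is 0.0062500, so the payment is 849,750 × 0.0062500 / (1 − 1.0062500^−360) = €5,941.58.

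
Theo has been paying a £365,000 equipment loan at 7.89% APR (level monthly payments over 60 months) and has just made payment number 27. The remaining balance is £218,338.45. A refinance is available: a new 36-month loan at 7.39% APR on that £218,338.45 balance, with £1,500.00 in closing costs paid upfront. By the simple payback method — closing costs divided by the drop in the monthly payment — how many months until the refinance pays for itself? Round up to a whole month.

Current payment = 365,000 × 7.89%/12 / (1 − (1+0.0065750)^−60) = £7,381.68.
Refinanced payment = 218,338.45 × 0.0061583 / (1 − (1+0.0061583)^−36) = £6,780.66.
Monthly savings = £7,381.68 − £6,780.66 = £601.02.
Break-even = £1,500.00 / £601.02 = 2.50 → 3 months.

3 months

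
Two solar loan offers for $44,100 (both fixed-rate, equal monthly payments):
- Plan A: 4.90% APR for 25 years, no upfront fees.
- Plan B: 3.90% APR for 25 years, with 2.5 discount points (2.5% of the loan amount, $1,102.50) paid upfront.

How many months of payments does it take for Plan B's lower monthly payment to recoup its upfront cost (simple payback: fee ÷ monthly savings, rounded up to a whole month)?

45 months

Plan A: at 4.90% the monthly rate is 0.0040833, so the payment is 44,100 × 0.0040833 / (1 − 1.0040833^−300) = $255.24.
Plan B: at 3.90% the monthly rate is 0.0032500, so the payment is 44,100 × 0.0032500 / (1 − 1.0032500^−300) = $230.35.
Monthly savings = $255.24 − $230.35 = $24.89.
Break-even = $1,102.50 / $24.89 = 44.29 → 45 months.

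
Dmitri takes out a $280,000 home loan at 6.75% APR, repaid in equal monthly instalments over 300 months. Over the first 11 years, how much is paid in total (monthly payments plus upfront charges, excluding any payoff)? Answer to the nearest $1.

$255,361

At 6.75% the monthly rate is 0.0056250, so the payment is 280,000 × 0.0056250 / (1 − 1.0056250^−300) = $1,934.55.
Total outlay = 132 × $1,934.55 = $255,360.60.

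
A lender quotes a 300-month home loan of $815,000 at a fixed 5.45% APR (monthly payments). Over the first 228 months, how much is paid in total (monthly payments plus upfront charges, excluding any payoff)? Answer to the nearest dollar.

$1,135,556

Monthly rate = 5.45%/12 = 0.0045417; payment = 815,000 × 0.0045417 / (1 − (1+0.0045417)^−300) = $4,980.51.
Total outlay = 228 × $4,980.51 = $1,135,556.28.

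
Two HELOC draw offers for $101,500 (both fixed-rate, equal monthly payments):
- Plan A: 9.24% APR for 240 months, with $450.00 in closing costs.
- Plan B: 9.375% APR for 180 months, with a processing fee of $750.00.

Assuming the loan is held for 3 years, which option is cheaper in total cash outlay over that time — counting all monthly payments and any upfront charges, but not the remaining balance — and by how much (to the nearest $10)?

Plan A by $4,740

Plan A: monthly rate = 9.24%/12 = 0.0077000; payment = 101,500 × 0.0077000 / (1 − (1+0.0077000)^−240) = $928.95.
Plan B: at 9.375% the monthly rate is 0.0078125, so the payment is 101,500 × 0.0078125 / (1 − 1.0078125^−180) = $1,052.25.
Over 36 months: Plan A costs 36 × $928.95 + $450.00 = $33,892.20; Plan B costs 36 × $1,052.25 + $750.00 = $38,631.00.
Plan A is cheaper by $38,631.00 − $33,892.20 = $4,738.80.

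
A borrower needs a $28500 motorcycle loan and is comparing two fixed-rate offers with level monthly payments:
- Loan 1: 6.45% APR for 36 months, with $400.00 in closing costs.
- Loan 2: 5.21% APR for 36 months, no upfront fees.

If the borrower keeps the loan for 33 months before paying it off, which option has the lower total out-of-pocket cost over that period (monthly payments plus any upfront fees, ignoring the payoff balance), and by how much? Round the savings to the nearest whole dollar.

Loan 2 by $928

Loan 1: monthly rate = 6.45%/12 = 0.0053750; payment = 28,500 × 0.0053750 / (1 − (1+0.0053750)^−36) = $872.85.
Loan 2: monthly rate = 5.21%/12 = 0.0043417; payment = 28,500 × 0.0043417 / (1 − (1+0.0043417)^−36) = $856.86.
Over 33 months: Loan 1 costs 33 × $872.85 + $400.00 = $29,204.05; Loan 2 costs 33 × $856.86 = $28,276.38.
Loan 2 is cheaper by $29,204.05 − $28,276.38 = $927.67.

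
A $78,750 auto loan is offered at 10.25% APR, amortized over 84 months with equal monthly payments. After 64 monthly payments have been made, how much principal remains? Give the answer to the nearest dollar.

$24,128

With monthly rate i = 10.25%/12 = 0.0085417, the balance after k of n payments is P · [(1+i)^n − (1+i)^k] / [(1+i)^n − 1].
(1+0.0085417)^84 = 2.04306885 and (1+0.0085417)^64 = 1.72347940, so the balance is 78,750 × (2.04306885 − 1.72347940) / (2.04306885 − 1) = $24,128.48.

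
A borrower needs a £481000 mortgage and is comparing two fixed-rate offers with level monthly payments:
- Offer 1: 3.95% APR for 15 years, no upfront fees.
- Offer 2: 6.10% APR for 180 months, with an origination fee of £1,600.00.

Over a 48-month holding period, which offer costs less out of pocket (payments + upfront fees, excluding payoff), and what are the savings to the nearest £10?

Offer 1: at 3.95% the monthly rate is 0.0032917, so the payment is 481,000 × 0.0032917 / (1 − 1.0032917^−180) = £3,545.86.
Offer 2: monthly rate = 6.1%/12 = 0.0050833; payment = 481,000 × 0.0050833 / (1 − (1+0.0050833)^−180) = £4,084.98.
Over 48 months: Offer 1 costs 48 × £3,545.86 = £170,201.28; Offer 2 costs 48 × £4,084.98 + £1,600.00 = £197,679.04.
Offer 1 is cheaper by £197,679.04 − £170,201.28 = £27,477.76.

Offer 1 by £27,480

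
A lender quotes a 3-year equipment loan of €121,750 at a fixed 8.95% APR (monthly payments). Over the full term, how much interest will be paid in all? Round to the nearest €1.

Monthly rate = 8.95%/12 = 0.0074583; payment = 121,750 × 0.0074583 / (1 − (1+0.0074583)^−36) = €3,868.78.
Total paid = 36 × €3,868.78 = €139,276.08; interest = €139,276.08 − €121,750 = €17,526.08.

€17,526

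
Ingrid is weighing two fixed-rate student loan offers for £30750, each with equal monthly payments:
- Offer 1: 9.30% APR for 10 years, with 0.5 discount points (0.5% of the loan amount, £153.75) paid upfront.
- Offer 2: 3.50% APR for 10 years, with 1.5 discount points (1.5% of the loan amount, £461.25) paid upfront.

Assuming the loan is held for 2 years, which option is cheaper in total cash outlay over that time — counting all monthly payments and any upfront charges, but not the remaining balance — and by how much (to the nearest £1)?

Offer 1: monthly rate = 9.3%/12 = 0.0077500; payment = 30,750 × 0.0077500 / (1 − (1+0.0077500)^−120) = £394.54.
Offer 2: at 3.50% the monthly rate is 0.0029167, so the payment is 30,750 × 0.0029167 / (1 − 1.0029167^−120) = £304.07.
Over 24 months: Offer 1 costs 24 × £394.54 + £153.75 = £9,622.71; Offer 2 costs 24 × £304.07 + £461.25 = £7,758.93.
Offer 2 is cheaper by £9,622.71 − £7,758.93 = £1,863.78.

Offer 2 by £1,864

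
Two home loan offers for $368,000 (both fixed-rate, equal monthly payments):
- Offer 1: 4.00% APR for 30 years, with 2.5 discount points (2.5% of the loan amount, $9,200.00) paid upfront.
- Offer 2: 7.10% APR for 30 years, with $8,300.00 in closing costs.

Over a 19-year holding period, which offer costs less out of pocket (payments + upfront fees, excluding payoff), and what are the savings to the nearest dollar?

Offer 1: at 4.00% the monthly rate is 0.0033333, so the payment is 368,000 × 0.0033333 / (1 − 1.0033333^−360) = $1,756.89.
Offer 2: at 7.10% the monthly rate is 0.0059167, so the payment is 368,000 × 0.0059167 / (1 − 1.0059167^−360) = $2,473.08.
Over 228 months: Offer 1 costs 228 × $1,756.89 + $9,200.00 = $409,770.92; Offer 2 costs 228 × $2,473.08 + $8,300.00 = $572,162.24.
Offer 1 is cheaper by $572,162.24 − $409,770.92 = $162,391.32.

Offer 1 by $162,391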